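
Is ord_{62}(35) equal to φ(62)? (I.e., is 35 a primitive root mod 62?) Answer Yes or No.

φ(62) = φ(2)·φ(31) = 1·30 = 30 = 2 · 3 · 5.
It suffices to check that the order of 35 is not a proper divisor of 30: compute 35^(30/q) for q ∈ {2, 3, 5}.
35^15 ≡ 1 (mod 62)  [q = 2: ≡ 1 ✗]
35^10 ≡ 1 (mod 62)  [q = 3: ≡ 1 ✗]
35^6 ≡ 35 (mod 62)  [q = 5: ≢ 1 ✓]
The check at q = 2 fails, so 35 generates a proper subgroup.

No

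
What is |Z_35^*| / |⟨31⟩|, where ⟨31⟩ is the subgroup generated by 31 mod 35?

4

ord(31) | φ(35) = φ(5·7) = (5−1)·(7−1) = 4·6 = 24 = 2^3 · 3.
Divisors of 24: 1, 2, 3, 4, 6, 8, 12, 24.
Compute 31^d (mod 35) for the divisors d until we hit 1:
31^1 ≡ 31 (mod 35)
31^2 ≡ 16 (mod 35)
31^3 ≡ 6 (mod 35)
31^4 ≡ 11 (mod 35)
31^6 ≡ 1 (mod 35) ✓
So ord_35(31) = 6, hence |⟨31⟩| = 6.
[(Z/35Z)^× : ⟨31⟩] = 24/6 = 4.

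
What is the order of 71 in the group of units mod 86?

42

Since 71 ∈ (Z/86Z)^×, its order divides φ(86) = φ(2)·φ(43) = 1·42 = 42 = 2 · 3 · 7.
Divisors of 42: 1, 2, 3, 6, 7, 14, 21, 42.
Test each divisor d:
71^1 ≡ 71 (mod 86)
71^2 ≡ 53 (mod 86)
71^3 ≡ 65 (mod 86)
71^6 ≡ 11 (mod 86)
71^7 ≡ 7 (mod 86)
71^14 ≡ 49 (mod 86)
71^21 ≡ 85 (mod 86)
71^42 ≡ 1 (mod 86) ✓
Therefore the multiplicative order of 71 modulo 86 is 42.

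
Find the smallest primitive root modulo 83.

2

φ(83) = 83 − 1 = 82 = 2 · 41.
g is a primitive root iff g^(82/q) ≢ 1 (mod 83) for each prime q ∈ {2, 41}.
g = 2: 2^41 ≡ 82; 2^2 ≡ 4 — none is 1, so 2 is a primitive root.
Hence the least primitive root of 83 is 2.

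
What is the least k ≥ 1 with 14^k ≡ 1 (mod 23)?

Since 14 ∈ (Z/23Z)^×, its order divides φ(23) = 23 − 1 = 22 = 2 · 11.
Divisors of 22: 1, 2, 11, 22.
Evaluate successive powers at the divisors of 22:
14^1 ≡ 14 (mod 23)
14^2 ≡ 12 (mod 23)
14^11 ≡ 22 (mod 23)
14^22 ≡ 1 (mod 23) ✓
Therefore the multiplicative order of 14 modulo 23 is 22.

22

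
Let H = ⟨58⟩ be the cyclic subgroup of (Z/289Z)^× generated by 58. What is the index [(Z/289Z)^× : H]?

1

The order of 58 must divide φ(289) = φ(17^2) = 17·(17−1) = 272 = 2^4 · 17.
Divisors of 272: 1, 2, 4, 8, 16, 17, 34, 68, 136, 272.
Check 58^d mod 289 for each divisor in increasing order:
58^1 ≡ 58
58^2 ≡ 185
58^4 ≡ 123
58^8 ≡ 101
58^16 ≡ 86
58^17 ≡ 75
58^34 ≡ 134
58^68 ≡ 38
58^136 ≡ 288
58^272 ≡ 1
So ord_289(58) = 272, hence |⟨58⟩| = 272.
[(Z/289Z)^× : ⟨58⟩] = 272/272 = 1.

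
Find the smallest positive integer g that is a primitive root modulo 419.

2

φ(419) = 419 − 1 = 418 = 2 · 11 · 19.
Test candidates g = 2, 3, … against the prime factors q ∈ {2, 11, 19} of φ(419): g is a generator iff g^(418/q) ≢ 1 for every such q.
g = 2: 2^209 ≡ 418; 2^38 ≡ 334; 2^22 ≡ 114 — none is 1, so 2 is a primitive root.
The smallest primitive root modulo 419 is 2.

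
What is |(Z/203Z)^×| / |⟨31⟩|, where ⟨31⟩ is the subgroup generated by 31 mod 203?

2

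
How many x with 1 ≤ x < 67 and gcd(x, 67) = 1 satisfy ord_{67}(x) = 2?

φ(67) = 67 − 1 = 66 = 2 · 3 · 11.
In a cyclic group of order 66, there are φ(d) elements of order d for each divisor d of 66, and zero for non-divisors.
2 | 66, and φ(2) = 2 − 1 = 1.

1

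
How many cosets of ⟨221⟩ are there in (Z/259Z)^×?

36

ord(221) | φ(259) = φ(7·37) = (7−1)·(37−1) = 6·36 = 216 = 2^3 · 3^3.
Divisors of 216: 1, 2, 3, 4, 6, 8, 9, 12, 18, 24, 27, 36, 54, 72, 108, 216.
Evaluate successive powers at the divisors of 216:
221^1 ≡ 221 (mod 259)
221^2 ≡ 149 (mod 259)
221^3 ≡ 36 (mod 259)
221^4 ≡ 186 (mod 259)
221^6 ≡ 1 (mod 259) ✓
Thus |⟨221⟩| = ord(221) = 6.
[(Z/259Z)^× : ⟨221⟩] = 216/6 = 36.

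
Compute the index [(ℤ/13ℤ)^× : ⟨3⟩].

By Lagrange's theorem, ord_13(3) divides φ(13) = 13 − 1 = 12 = 2^2 · 3.
Divisors of 12: 1, 2, 3, 4, 6, 12.
Evaluate successive powers at the divisors of 12:
3^1 ≡ 3 (mod 13)
3^2 ≡ 9 (mod 13)
3^3 ≡ 1 (mod 13) ✓
So ord_13(3) = 3, hence |⟨3⟩| = 3.
Index = |(Z/13Z)^×| / |⟨3⟩| = 12 / 3 = 4.

4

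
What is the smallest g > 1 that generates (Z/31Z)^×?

3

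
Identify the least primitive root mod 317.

φ(317) = 317 − 1 = 316 = 2^2 · 79.
g is a primitive root iff g^(316/q) ≢ 1 (mod 317) for each prime q ∈ {2, 79}.
g = 2: 2^158 ≡ 316; 2^4 ≡ 16 — none is 1, so 2 is a primitive root.
Hence the least primitive root of 317 is 2.

2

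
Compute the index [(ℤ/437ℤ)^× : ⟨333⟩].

2

Since 333 ∈ (Z/437Z)^×, its order divides φ(437) = φ(19·23) = (19−1)·(23−1) = 18·22 = 396 = 2^2 · 3^2 · 11.
Divisors of 396: 1, 2, 3, 4, 6, 9, 11, 12, 18, 22, 33, 36, 44, 66, 99, 132, 198, 396.
Evaluate successive powers at the divisors of 396:
333^1 ≡ 333 (mod 437)
333^2 ≡ 328 (mod 437)
333^3 ≡ 411 (mod 437)
333^4 ≡ 82 (mod 437)
333^6 ≡ 239 (mod 437)
333^9 ≡ 341 (mod 437)
333^11 ≡ 413 (mod 437)
333^12 ≡ 311 (mod 437)
333^18 ≡ 39 (mod 437)
333^22 ≡ 139 (mod 437)
333^33 ≡ 160 (mod 437)
333^36 ≡ 210 (mod 437)
333^44 ≡ 93 (mod 437)
333^66 ≡ 254 (mod 437)
333^99 ≡ 436 (mod 437)
333^132 ≡ 277 (mod 437)
333^198 ≡ 1 (mod 437) ✓
Thus |⟨333⟩| = ord(333) = 198.
Index = |(Z/437Z)^×| / |⟨333⟩| = 396 / 198 = 2.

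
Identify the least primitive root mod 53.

φ(53) = 53 − 1 = 52 = 2^2 · 13.
g is a primitive root iff g^(52/q) ≢ 1 (mod 53) for each prime q ∈ {2, 13}.
g = 2: 2^26 ≡ 52; 2^4 ≡ 16 — none is 1, so 2 is a primitive root.
Hence the least primitive root of 53 is 2.

2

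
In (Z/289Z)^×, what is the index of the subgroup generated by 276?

4

The order of 276 must divide φ(289) = φ(17^2) = 17·(17−1) = 272 = 2^4 · 17.
Divisors of 272: 1, 2, 4, 8, 16, 17, 34, 68, 136, 272.
Check 276^d mod 289 for each divisor in increasing order:
276^1 ≡ 276 (mod 289)
276^2 ≡ 169 (mod 289)
276^4 ≡ 239 (mod 289)
276^8 ≡ 188 (mod 289)
276^16 ≡ 86 (mod 289)
276^17 ≡ 38 (mod 289)
276^34 ≡ 288 (mod 289)
276^68 ≡ 1 (mod 289) ✓
The order of 276 is 68, so the subgroup it generates has 68 elements.
The index is φ(289) / ord(276) = 272 / 68 = 4.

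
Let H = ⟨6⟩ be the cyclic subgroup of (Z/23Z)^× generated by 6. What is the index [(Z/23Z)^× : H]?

2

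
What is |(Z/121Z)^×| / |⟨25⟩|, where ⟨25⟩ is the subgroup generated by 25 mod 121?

2

Since 25 ∈ (Z/121Z)^×, its order divides φ(121) = φ(11^2) = 11·(11−1) = 110 = 2 · 5 · 11.
Divisors of 110: 1, 2, 5, 10, 11, 22, 55, 110.
Compute 25^d (mod 121) for the divisors d until we hit 1:
25^1 ≡ 25 (mod 121)
25^2 ≡ 20 (mod 121)
25^5 ≡ 78 (mod 121)
25^10 ≡ 34 (mod 121)
25^11 ≡ 3 (mod 121)
25^22 ≡ 9 (mod 121)
25^55 ≡ 1 (mod 121) ✓
The order of 25 is 55, so the subgroup it generates has 55 elements.
The index is φ(121) / ord(25) = 110 / 55 = 2.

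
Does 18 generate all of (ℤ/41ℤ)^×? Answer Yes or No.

φ(41) = 41 − 1 = 40 = 2^3 · 5.
An element g generates (Z/41Z)^× iff g^(40/q) ≢ 1 (mod 41) for each prime q ∈ {2, 5}.
18^20 ≡ 1 (mod 41)  [q = 2: ≡ 1 ✗]
18^8 ≡ 10 (mod 41)  [q = 5: ≢ 1 ✓]
Since 18^20 ≡ 1, the order of 18 divides 20 < 40, so 18 is not a primitive root.

No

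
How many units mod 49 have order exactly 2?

φ(49) = φ(7^2) = 7·(7−1) = 42 = 2 · 3 · 7.
(Z/49Z)^× is cyclic (|G| = 42); a cyclic group of order m has exactly φ(d) elements of each order d | m, and none otherwise.
2 | 42, and φ(2) = 2 − 1 = 1.

1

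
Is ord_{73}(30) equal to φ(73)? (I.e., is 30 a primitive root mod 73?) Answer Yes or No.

φ(73) = 73 − 1 = 72 = 2^3 · 3^2.
Test 30^(72/q) mod 73 for each prime factor q of 72:
30^36 ≡ 72 (mod 73)  [q = 2: ≢ 1 ✓]
30^24 ≡ 1 (mod 73)  [q = 3: ≡ 1 ✗]
The check at q = 3 fails, so 30 generates a proper subgroup.

No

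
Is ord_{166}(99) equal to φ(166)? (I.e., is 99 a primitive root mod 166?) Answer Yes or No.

φ(166) = φ(2)·φ(83) = 1·82 = 82 = 2 · 41.
It suffices to check that the order of 99 is not a proper divisor of 82: compute 99^(82/q) for q ∈ {2, 41}.
99^41 ≡ 1 (mod 166)  [q = 2: ≡ 1 ✗]
99^2 ≡ 7 (mod 166)  [q = 41: ≢ 1 ✓]
99^41 ≡ 1 shows ord(99) | 41, strictly less than φ(166); not a primitive root.

No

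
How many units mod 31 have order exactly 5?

φ(31) = 31 − 1 = 30 = 2 · 3 · 5.
Since (Z/31Z)^× is cyclic of order 30, the number of elements of order d is φ(d) when d | 30 and 0 otherwise.
5 | 30, and φ(5) = 5 − 1 = 4.

4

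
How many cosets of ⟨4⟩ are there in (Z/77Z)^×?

4

By Lagrange's theorem, ord_77(4) divides φ(77) = φ(7·11) = (7−1)·(11−1) = 6·10 = 60 = 2^2 · 3 · 5.
Divisors of 60: 1, 2, 3, 4, 5, 6, 10, 12, 15, 20, 30, 60.
Compute 4^d (mod 77) for the divisors d until we hit 1:
4^1 ≡ 4 (mod 77)
4^2 ≡ 16 (mod 77)
4^3 ≡ 64 (mod 77)
4^4 ≡ 25 (mod 77)
4^5 ≡ 23 (mod 77)
4^6 ≡ 15 (mod 77)
4^10 ≡ 67 (mod 77)
4^12 ≡ 71 (mod 77)
4^15 ≡ 1 (mod 77) ✓
The order of 4 is 15, so the subgroup it generates has 15 elements.
[(Z/77Z)^× : ⟨4⟩] = 60/15 = 4.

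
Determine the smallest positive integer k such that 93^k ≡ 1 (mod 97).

24

By Lagrange's theorem, ord_97(93) divides φ(97) = 97 − 1 = 96 = 2^5 · 3.
Divisors of 96: 1, 2, 3, 4, 6, 8, 12, 16, 24, 32, 48, 96.
Evaluate successive powers at the divisors of 96:
93^1 ≡ 93
93^2 ≡ 16
93^3 ≡ 33
93^4 ≡ 62
93^6 ≡ 22
93^8 ≡ 61
93^12 ≡ 96
93^16 ≡ 35
93^24 ≡ 1
So ord_97(93) = 24.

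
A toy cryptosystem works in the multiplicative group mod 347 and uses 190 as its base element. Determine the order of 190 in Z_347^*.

346

Since 190 ∈ (Z/347Z)^×, its order divides φ(347) = 347 − 1 = 346 = 2 · 173.
Divisors of 346: 1, 2, 173, 346.
Test each divisor d:
190^1 ≡ 190 (mod 347)
190^2 ≡ 12 (mod 347)
190^173 ≡ 346 (mod 347)
190^346 ≡ 1 (mod 347) ✓
The smallest such exponent is 346, so the order of 190 is 346.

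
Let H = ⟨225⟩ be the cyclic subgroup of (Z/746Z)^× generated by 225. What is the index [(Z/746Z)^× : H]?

2

The order of 225 must divide φ(746) = φ(2)·φ(373) = 1·372 = 372 = 2^2 · 3 · 31.
Divisors of 372: 1, 2, 3, 4, 6, 12, 31, 62, 93, 124, 186, 372.
Test each divisor d:
225^1 ≡ 225 (mod 746)
225^2 ≡ 643 (mod 746)
225^3 ≡ 697 (mod 746)
225^4 ≡ 165 (mod 746)
225^6 ≡ 163 (mod 746)
225^12 ≡ 459 (mod 746)
225^31 ≡ 89 (mod 746)
225^62 ≡ 461 (mod 746)
225^93 ≡ 745 (mod 746)
225^124 ≡ 657 (mod 746)
225^186 ≡ 1 (mod 746) ✓
The order of 225 is 186, so the subgroup it generates has 186 elements.
[(Z/746Z)^× : ⟨225⟩] = 372/186 = 2.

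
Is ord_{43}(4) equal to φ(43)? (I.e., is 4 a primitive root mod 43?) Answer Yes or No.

φ(43) = 43 − 1 = 42 = 2 · 3 · 7.
It suffices to check that the order of 4 is not a proper divisor of 42: compute 4^(42/q) for q ∈ {2, 3, 7}.
4^21 ≡ 1 (mod 43)  [q = 2: ≡ 1 ✗]
4^14 ≡ 1 (mod 43)  [q = 3: ≡ 1 ✗]
4^6 ≡ 11 (mod 43)  [q = 7: ≢ 1 ✓]
4^21 ≡ 1 shows ord(4) | 21, strictly less than φ(43); not a primitive root.

No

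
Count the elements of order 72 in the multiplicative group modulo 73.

24

φ(73) = 73 − 1 = 72 = 2^3 · 3^2.
(Z/73Z)^× is cyclic (|G| = 72); a cyclic group of order m has exactly φ(d) elements of each order d | m, and none otherwise.
72 = 2^3 · 3^2 divides 72, and φ(72) = 24.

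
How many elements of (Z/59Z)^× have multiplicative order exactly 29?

28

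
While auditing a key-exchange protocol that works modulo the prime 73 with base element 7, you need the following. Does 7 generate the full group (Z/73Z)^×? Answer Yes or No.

φ(73) = 73 − 1 = 72 = 2^3 · 3^2.
7 is a primitive root mod 73 iff 7^(φ(73)/q) ≢ 1 for every prime q | φ(73), i.e. q ∈ {2, 3}.
7^36 ≡ 72 (mod 73)  [q = 2: ≢ 1 ✓]
7^24 ≡ 1 (mod 73)  [q = 3: ≡ 1 ✗]
7^24 ≡ 1 shows ord(7) | 24, strictly less than φ(73); not a primitive root.

No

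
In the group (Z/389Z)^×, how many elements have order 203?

φ(389) = 389 − 1 = 388 = 2^2 · 97.
In a cyclic group of order 388, there are φ(d) elements of order d for each divisor d of 388, and zero for non-divisors.
Here 388 is not a multiple of 203, so there are no elements of order 203.

0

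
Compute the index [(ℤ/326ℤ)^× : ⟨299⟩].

6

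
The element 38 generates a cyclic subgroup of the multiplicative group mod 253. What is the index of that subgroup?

2

Since 38 ∈ (Z/253Z)^×, its order divides φ(253) = φ(11·23) = (11−1)·(23−1) = 10·22 = 220 = 2^2 · 5 · 11.
Divisors of 220: 1, 2, 4, 5, 10, 11, 20, 22, 44, 55, 110, 220.
Evaluate successive powers at the divisors of 220:
38^1 ≡ 38 (mod 253)
38^2 ≡ 179 (mod 253)
38^4 ≡ 163 (mod 253)
38^5 ≡ 122 (mod 253)
38^10 ≡ 210 (mod 253)
38^11 ≡ 137 (mod 253)
38^20 ≡ 78 (mod 253)
38^22 ≡ 47 (mod 253)
38^44 ≡ 185 (mod 253)
38^55 ≡ 45 (mod 253)
38^110 ≡ 1 (mod 253) ✓
So ord_253(38) = 110, hence |⟨38⟩| = 110.
Index = |(Z/253Z)^×| / |⟨38⟩| = 220 / 110 = 2.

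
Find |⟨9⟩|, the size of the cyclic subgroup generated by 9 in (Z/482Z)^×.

60

Since 9 ∈ (Z/482Z)^×, its order divides φ(482) = φ(2)·φ(241) = 1·240 = 240 = 2^4 · 3 · 5.
Divisors of 240: 1, 2, 3, 4, 5, 6, 8, 10, 12, 15, 16, 20, 24, 30, 40, 48, 60, 80, 120, 240.
Compute 9^d (mod 482) for the divisors d until we hit 1:
9^1 ≡ 9
9^2 ≡ 81
9^3 ≡ 247
9^4 ≡ 295
9^5 ≡ 245
9^6 ≡ 277
9^8 ≡ 265
9^10 ≡ 257
9^12 ≡ 91
9^15 ≡ 305
9^16 ≡ 335
9^20 ≡ 15
9^24 ≡ 87
9^30 ≡ 481
9^40 ≡ 225
9^48 ≡ 339
9^60 ≡ 1
Therefore the multiplicative order of 9 modulo 482 is 60.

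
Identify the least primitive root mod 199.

φ(199) = 199 − 1 = 198 = 2 · 3^2 · 11.
g is a primitive root iff g^(198/q) ≢ 1 (mod 199) for each prime q ∈ {2, 3, 11}.
g = 2: 2^99 ≡ 1 — hits 1, so not a primitive root.
g = 3: 3^99 ≡ 198; 3^66 ≡ 106; 3^18 ≡ 125 — none is 1, so 3 is a primitive root.
Hence the least primitive root of 199 is 3.

3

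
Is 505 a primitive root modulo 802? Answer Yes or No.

Yes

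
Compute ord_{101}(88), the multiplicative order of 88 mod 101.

The order of 88 must divide φ(101) = 101 − 1 = 100 = 2^2 · 5^2.
Divisors of 100: 1, 2, 4, 5, 10, 20, 25, 50, 100.
Evaluate successive powers at the divisors of 100:
88^1 ≡ 88 (mod 101)
88^2 ≡ 68 (mod 101)
88^4 ≡ 79 (mod 101)
88^5 ≡ 84 (mod 101)
88^10 ≡ 87 (mod 101)
88^20 ≡ 95 (mod 101)
88^25 ≡ 1 (mod 101) ✓
Hence ord(88) = 25.

25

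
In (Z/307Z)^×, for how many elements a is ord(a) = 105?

0

φ(307) = 307 − 1 = 306 = 2 · 3^2 · 17.
Since (Z/307Z)^× is cyclic of order 306, the number of elements of order d is φ(d) when d | 306 and 0 otherwise.
105 does not divide 306, so no element of (Z/307Z)^× has order 105.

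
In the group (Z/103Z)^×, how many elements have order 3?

2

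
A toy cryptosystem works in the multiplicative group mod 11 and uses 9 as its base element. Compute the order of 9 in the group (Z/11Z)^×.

5

The order of 9 must divide φ(11) = 11 − 1 = 10 = 2 · 5.
Divisors of 10: 1, 2, 5, 10.
Test each divisor d:
9^1 ≡ 9 (mod 11)
9^2 ≡ 4 (mod 11)
9^5 ≡ 1 (mod 11) ✓
Hence ord(9) = 5.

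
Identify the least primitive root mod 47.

5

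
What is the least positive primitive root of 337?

φ(337) = 337 − 1 = 336 = 2^4 · 3 · 7.
Test candidates g = 2, 3, … against the prime factors q ∈ {2, 3, 7} of φ(337): g is a generator iff g^(336/q) ≢ 1 for every such q.
g = 2: 2^168 ≡ 1 — hits 1, so not a primitive root.
g = 3: 3^168 ≡ 1 — hits 1, so not a primitive root.
g = 4: 4^168 ≡ 1 — hits 1, so not a primitive root.
g = 5: 5^168 ≡ 336; 5^112 ≡ 1 — hits 1, so not a primitive root.
g = 6: 6^168 ≡ 1 — hits 1, so not a primitive root.
g = 7: 7^168 ≡ 1 — hits 1, so not a primitive root.
g = 8: 8^168 ≡ 1 — hits 1, so not a primitive root.
g = 9: 9^168 ≡ 1 — hits 1, so not a primitive root.
g = 10: 10^168 ≡ 336; 10^112 ≡ 128; 10^48 ≡ 175 — none is 1, so 10 is a primitive root.
So 10 is the smallest generator of (Z/337Z)^×.

10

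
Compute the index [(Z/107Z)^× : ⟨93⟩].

Since 93 ∈ (Z/107Z)^×, its order divides φ(107) = 107 − 1 = 106 = 2 · 53.
Divisors of 106: 1, 2, 53, 106.
Evaluate successive powers at the divisors of 106:
93^1 ≡ 93 (mod 107)
93^2 ≡ 89 (mod 107)
93^53 ≡ 106 (mod 107)
93^106 ≡ 1 (mod 107) ✓
Thus |⟨93⟩| = ord(93) = 106.
Index = |(Z/107Z)^×| / |⟨93⟩| = 106 / 106 = 1.

1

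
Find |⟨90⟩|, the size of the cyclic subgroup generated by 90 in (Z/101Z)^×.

100

By Lagrange's theorem, ord_101(90) divides φ(101) = 101 − 1 = 100 = 2^2 · 5^2.
Divisors of 100: 1, 2, 4, 5, 10, 20, 25, 50, 100.
Evaluate successive powers at the divisors of 100:
90^1 ≡ 90
90^2 ≡ 20
90^4 ≡ 97
90^5 ≡ 44
90^10 ≡ 17
90^20 ≡ 87
90^25 ≡ 91
90^50 ≡ 100
90^100 ≡ 1
So ord_101(90) = 100.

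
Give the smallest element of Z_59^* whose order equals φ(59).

2

φ(59) = 59 − 1 = 58 = 2 · 29.
Test candidates g = 2, 3, … against the prime factors q ∈ {2, 29} of φ(59): g is a generator iff g^(58/q) ≢ 1 for every such q.
g = 2: 2^29 ≡ 58; 2^2 ≡ 4 — none is 1, so 2 is a primitive root.
Hence the least primitive root of 59 is 2.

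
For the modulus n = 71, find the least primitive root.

7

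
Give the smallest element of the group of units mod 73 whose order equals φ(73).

φ(73) = 73 − 1 = 72 = 2^3 · 3^2.
g is a primitive root iff g^(72/q) ≢ 1 (mod 73) for each prime q ∈ {2, 3}.
g = 2: 2^36 ≡ 1 — hits 1, so not a primitive root.
g = 3: 3^36 ≡ 1 — hits 1, so not a primitive root.
g = 4: 4^36 ≡ 1 — hits 1, so not a primitive root.
g = 5: 5^36 ≡ 72; 5^24 ≡ 8 — none is 1, so 5 is a primitive root.
So 5 is the smallest generator of (Z/73Z)^×.

5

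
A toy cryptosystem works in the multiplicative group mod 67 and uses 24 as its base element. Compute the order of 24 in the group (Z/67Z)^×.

The order of 24 must divide φ(67) = 67 − 1 = 66 = 2 · 3 · 11.
Divisors of 66: 1, 2, 3, 6, 11, 22, 33, 66.
Evaluate successive powers at the divisors of 66:
24^1 ≡ 24 (mod 67)
24^2 ≡ 40 (mod 67)
24^3 ≡ 22 (mod 67)
24^6 ≡ 15 (mod 67)
24^11 ≡ 1 (mod 67) ✓
Hence ord(24) = 11.

11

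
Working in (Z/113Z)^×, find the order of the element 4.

ord(4) | φ(113) = 113 − 1 = 112 = 2^4 · 7.
Divisors of 112: 1, 2, 4, 7, 8, 14, 16, 28, 56, 112.
Test each divisor d:
4^1 ≡ 4
4^2 ≡ 16
4^4 ≡ 30
4^7 ≡ 112
4^8 ≡ 109
4^14 ≡ 1
So ord_113(4) = 14.

14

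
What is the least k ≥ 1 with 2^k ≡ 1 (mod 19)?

Since 2 ∈ (Z/19Z)^×, its order divides φ(19) = 19 − 1 = 18 = 2 · 3^2.
Divisors of 18: 1, 2, 3, 6, 9, 18.
Check 2^d mod 19 for each divisor in increasing order:
2^1 ≡ 2 (mod 19)
2^2 ≡ 4 (mod 19)
2^3 ≡ 8 (mod 19)
2^6 ≡ 7 (mod 19)
2^9 ≡ 18 (mod 19)
2^18 ≡ 1 (mod 19) ✓
Hence ord(2) = 18.

18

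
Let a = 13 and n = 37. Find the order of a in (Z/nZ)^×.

ord(13) | φ(37) = 37 − 1 = 36 = 2^2 · 3^2.
Divisors of 36: 1, 2, 3, 4, 6, 9, 12, 18, 36.
Evaluate successive powers at the divisors of 36:
13^1 ≡ 13 (mod 37)
13^2 ≡ 21 (mod 37)
13^3 ≡ 14 (mod 37)
13^4 ≡ 34 (mod 37)
13^6 ≡ 11 (mod 37)
13^9 ≡ 6 (mod 37)
13^12 ≡ 10 (mod 37)
13^18 ≡ 36 (mod 37)
13^36 ≡ 1 (mod 37) ✓
Hence ord(13) = 36.

36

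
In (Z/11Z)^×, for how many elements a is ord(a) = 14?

0

φ(11) = 11 − 1 = 10 = 2 · 5.
Since (Z/11Z)^× is cyclic of order 10, the number of elements of order d is φ(d) when d | 10 and 0 otherwise.
Here 10 is not a multiple of 14, so there are no elements of order 14.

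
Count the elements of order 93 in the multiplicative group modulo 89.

φ(89) = 89 − 1 = 88 = 2^3 · 11.
(Z/89Z)^× is cyclic (|G| = 88); a cyclic group of order m has exactly φ(d) elements of each order d | m, and none otherwise.
93 does not divide 88, so no element of (Z/89Z)^× has order 93.

0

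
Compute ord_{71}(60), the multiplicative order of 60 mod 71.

By Lagrange's theorem, ord_71(60) divides φ(71) = 71 − 1 = 70 = 2 · 5 · 7.
Divisors of 70: 1, 2, 5, 7, 10, 14, 35, 70.
Test each divisor d:
60^1 ≡ 60
60^2 ≡ 50
60^5 ≡ 48
60^7 ≡ 57
60^10 ≡ 32
60^14 ≡ 54
60^35 ≡ 1
The smallest such exponent is 35, so the order of 60 is 35.

35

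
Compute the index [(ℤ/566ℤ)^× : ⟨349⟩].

Since 349 ∈ (Z/566Z)^×, its order divides φ(566) = φ(2)·φ(283) = 1·282 = 282 = 2 · 3 · 47.
Divisors of 282: 1, 2, 3, 6, 47, 94, 141, 282.
Check 349^d mod 566 for each divisor in increasing order:
349^1 ≡ 349
349^2 ≡ 111
349^3 ≡ 251
349^6 ≡ 175
349^47 ≡ 1
The order of 349 is 47, so the subgroup it generates has 47 elements.
The index is φ(566) / ord(349) = 282 / 47 = 6.

6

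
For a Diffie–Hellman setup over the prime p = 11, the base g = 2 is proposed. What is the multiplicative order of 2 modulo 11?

By Lagrange's theorem, ord_11(2) divides φ(11) = 11 − 1 = 10 = 2 · 5.
Divisors of 10: 1, 2, 5, 10.
Check 2^d mod 11 for each divisor in increasing order:
2^1 ≡ 2
2^2 ≡ 4
2^5 ≡ 10
2^10 ≡ 1
Hence ord(2) = 10.

10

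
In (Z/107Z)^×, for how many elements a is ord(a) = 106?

52

φ(107) = 107 − 1 = 106 = 2 · 53.
(Z/107Z)^× is cyclic (|G| = 106); a cyclic group of order m has exactly φ(d) elements of each order d | m, and none otherwise.
106 = 2 · 53 divides 106, and φ(106) = 52.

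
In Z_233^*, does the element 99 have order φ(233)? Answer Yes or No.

Yes

φ(233) = 233 − 1 = 232 = 2^3 · 29.
It suffices to check that the order of 99 is not a proper divisor of 232: compute 99^(232/q) for q ∈ {2, 29}.
99^116 ≡ 232 (mod 233)  [q = 2: ≢ 1 ✓]
99^8 ≡ 64 (mod 233)  [q = 29: ≢ 1 ✓]
All checks pass, so 99 has order 232 and is a primitive root modulo 233.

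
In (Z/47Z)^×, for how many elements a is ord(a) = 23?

22

φ(47) = 47 − 1 = 46 = 2 · 23.
Since (Z/47Z)^× is cyclic of order 46, the number of elements of order d is φ(d) when d | 46 and 0 otherwise.
23 | 46, and φ(23) = 23 − 1 = 22.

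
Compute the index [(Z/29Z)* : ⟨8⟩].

1

The order of 8 must divide φ(29) = 29 − 1 = 28 = 2^2 · 7.
Divisors of 28: 1, 2, 4, 7, 14, 28.
Check 8^d mod 29 for each divisor in increasing order:
8^1 ≡ 8 (mod 29)
8^2 ≡ 6 (mod 29)
8^4 ≡ 7 (mod 29)
8^7 ≡ 17 (mod 29)
8^14 ≡ 28 (mod 29)
8^28 ≡ 1 (mod 29) ✓
So ord_29(8) = 28, hence |⟨8⟩| = 28.
[(Z/29Z)^× : ⟨8⟩] = 28/28 = 1.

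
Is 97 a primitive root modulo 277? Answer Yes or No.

Yes

φ(277) = 277 − 1 = 276 = 2^2 · 3 · 23.
Test 97^(276/q) mod 277 for each prime factor q of 276:
97^138 ≡ 276 (mod 277)  [q = 2: ≢ 1 ✓]
97^92 ≡ 160 (mod 277)  [q = 3: ≢ 1 ✓]
97^12 ≡ 155 (mod 277)  [q = 23: ≢ 1 ✓]
All checks pass, so 97 has order 276 and is a primitive root modulo 277.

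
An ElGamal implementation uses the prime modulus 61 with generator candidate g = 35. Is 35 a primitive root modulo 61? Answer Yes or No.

φ(61) = 61 − 1 = 60 = 2^2 · 3 · 5.
It suffices to check that the order of 35 is not a proper divisor of 60: compute 35^(60/q) for q ∈ {2, 3, 5}.
35^30 ≡ 60 (mod 61)  [q = 2: ≢ 1 ✓]
35^20 ≡ 13 (mod 61)  [q = 3: ≢ 1 ✓]
35^12 ≡ 9 (mod 61)  [q = 5: ≢ 1 ✓]
None equal 1, so ord_61(35) = 60: 35 is a primitive root.

Yes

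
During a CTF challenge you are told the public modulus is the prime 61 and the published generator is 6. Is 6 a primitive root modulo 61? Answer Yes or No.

φ(61) = 61 − 1 = 60 = 2^2 · 3 · 5.
It suffices to check that the order of 6 is not a proper divisor of 60: compute 6^(60/q) for q ∈ {2, 3, 5}.
6^30 ≡ 60 (mod 61)  [q = 2: ≢ 1 ✓]
6^20 ≡ 47 (mod 61)  [q = 3: ≢ 1 ✓]
6^12 ≡ 20 (mod 61)  [q = 5: ≢ 1 ✓]
Every test exponent gives a nontrivial residue, hence 6 generates the full group.

Yes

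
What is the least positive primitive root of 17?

φ(17) = 17 − 1 = 16 = 2^4.
Test candidates g = 2, 3, … against the prime factors q ∈ {2} of φ(17): g is a generator iff g^(16/q) ≢ 1 for every such q.
g = 2: 2^8 ≡ 1 — hits 1, so not a primitive root.
g = 3: 3^8 ≡ 16 — none is 1, so 3 is a primitive root.
Hence the least primitive root of 17 is 3.

3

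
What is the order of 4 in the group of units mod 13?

ord(4) | φ(13) = 13 − 1 = 12 = 2^2 · 3.
Divisors of 12: 1, 2, 3, 4, 6, 12.
Check 4^d mod 13 for each divisor in increasing order:
4^1 ≡ 4 (mod 13)
4^2 ≡ 3 (mod 13)
4^3 ≡ 12 (mod 13)
4^4 ≡ 9 (mod 13)
4^6 ≡ 1 (mod 13) ✓
Therefore the multiplicative order of 4 modulo 13 is 6.

6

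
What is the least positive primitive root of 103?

5

φ(103) = 103 − 1 = 102 = 2 · 3 · 17.
g is a primitive root iff g^(102/q) ≢ 1 (mod 103) for each prime q ∈ {2, 3, 17}.
g = 2: 2^51 ≡ 1 — hits 1, so not a primitive root.
g = 3: 3^51 ≡ 102; 3^34 ≡ 1 — hits 1, so not a primitive root.
g = 4: 4^51 ≡ 1 — hits 1, so not a primitive root.
g = 5: 5^51 ≡ 102; 5^34 ≡ 56; 5^6 ≡ 72 — none is 1, so 5 is a primitive root.
The smallest primitive root modulo 103 is 5.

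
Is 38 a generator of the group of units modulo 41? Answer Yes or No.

φ(41) = 41 − 1 = 40 = 2^3 · 5.
It suffices to check that the order of 38 is not a proper divisor of 40: compute 38^(40/q) for q ∈ {2, 5}.
38^20 ≡ 40 (mod 41)  [q = 2: ≢ 1 ✓]
38^8 ≡ 1 (mod 41)  [q = 5: ≡ 1 ✗]
The check at q = 5 fails, so 38 generates a proper subgroup.

No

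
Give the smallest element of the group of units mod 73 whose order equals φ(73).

5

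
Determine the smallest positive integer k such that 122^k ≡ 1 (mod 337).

Since 122 ∈ (Z/337Z)^×, its order divides φ(337) = 337 − 1 = 336 = 2^4 · 3 · 7.
Divisors of 336: 1, 2, 3, 4, 6, 7, 8, 12, 14, 16, 21, 24, 28, 42, 48, 56, 84, 112, 168, 336.
Check 122^d mod 337 for each divisor in increasing order:
122^1 ≡ 122 (mod 337)
122^2 ≡ 56 (mod 337)
122^3 ≡ 92 (mod 337)
122^4 ≡ 103 (mod 337)
122^6 ≡ 39 (mod 337)
122^7 ≡ 40 (mod 337)
122^8 ≡ 162 (mod 337)
122^12 ≡ 173 (mod 337)
122^14 ≡ 252 (mod 337)
122^16 ≡ 295 (mod 337)
122^21 ≡ 307 (mod 337)
122^24 ≡ 273 (mod 337)
122^28 ≡ 148 (mod 337)
122^42 ≡ 226 (mod 337)
122^48 ≡ 52 (mod 337)
122^56 ≡ 336 (mod 337)
122^84 ≡ 189 (mod 337)
122^112 ≡ 1 (mod 337) ✓
Therefore the multiplicative order of 122 modulo 337 is 112.

112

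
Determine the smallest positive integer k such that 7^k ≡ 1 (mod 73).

24

Since 7 ∈ (Z/73Z)^×, its order divides φ(73) = 73 − 1 = 72 = 2^3 · 3^2.
Divisors of 72: 1, 2, 3, 4, 6, 8, 9, 12, 18, 24, 36, 72.
Check 7^d mod 73 for each divisor in increasing order:
7^1 ≡ 7 (mod 73)
7^2 ≡ 49 (mod 73)
7^3 ≡ 51 (mod 73)
7^4 ≡ 65 (mod 73)
7^6 ≡ 46 (mod 73)
7^8 ≡ 64 (mod 73)
7^9 ≡ 10 (mod 73)
7^12 ≡ 72 (mod 73)
7^18 ≡ 27 (mod 73)
7^24 ≡ 1 (mod 73) ✓
The smallest such exponent is 24, so the order of 7 is 24.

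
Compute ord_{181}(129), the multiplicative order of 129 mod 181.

ord(129) | φ(181) = 181 − 1 = 180 = 2^2 · 3^2 · 5.
Divisors of 180: 1, 2, 3, 4, 5, 6, 9, 10, 12, 15, 18, 20, 30, 36, 45, 60, 90, 180.
Check 129^d mod 181 for each divisor in increasing order:
129^1 ≡ 129
129^2 ≡ 170
129^3 ≡ 29
129^4 ≡ 121
129^5 ≡ 43
129^6 ≡ 117
129^9 ≡ 135
129^10 ≡ 39
129^12 ≡ 114
129^15 ≡ 48
129^18 ≡ 125
129^20 ≡ 73
129^30 ≡ 132
129^36 ≡ 59
129^45 ≡ 1
Hence ord(129) = 45.

45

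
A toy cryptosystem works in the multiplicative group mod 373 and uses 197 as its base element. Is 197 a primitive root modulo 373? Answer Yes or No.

φ(373) = 373 − 1 = 372 = 2^2 · 3 · 31.
197 is a primitive root mod 373 iff 197^(φ(373)/q) ≢ 1 for every prime q | φ(373), i.e. q ∈ {2, 3, 31}.
197^186 ≡ 372 (mod 373)  [q = 2: ≢ 1 ✓]
197^124 ≡ 1 (mod 373)  [q = 3: ≡ 1 ✗]
197^12 ≡ 366 (mod 373)  [q = 31: ≢ 1 ✓]
197^124 ≡ 1 shows ord(197) | 124, strictly less than φ(373); not a primitive root.

No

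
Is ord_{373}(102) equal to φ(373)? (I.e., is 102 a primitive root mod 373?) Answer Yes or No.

Yes

φ(373) = 373 − 1 = 372 = 2^2 · 3 · 31.
It suffices to check that the order of 102 is not a proper divisor of 372: compute 102^(372/q) for q ∈ {2, 3, 31}.
102^186 ≡ 372 (mod 373)  [q = 2: ≢ 1 ✓]
102^124 ≡ 88 (mod 373)  [q = 3: ≢ 1 ✓]
102^12 ≡ 91 (mod 373)  [q = 31: ≢ 1 ✓]
All checks pass, so 102 has order 372 and is a primitive root modulo 373.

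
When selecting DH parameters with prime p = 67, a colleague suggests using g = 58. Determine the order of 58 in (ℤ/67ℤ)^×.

By Lagrange's theorem, ord_67(58) divides φ(67) = 67 − 1 = 66 = 2 · 3 · 11.
Divisors of 66: 1, 2, 3, 6, 11, 22, 33, 66.
Test each divisor d:
58^1 ≡ 58 (mod 67)
58^2 ≡ 14 (mod 67)
58^3 ≡ 8 (mod 67)
58^6 ≡ 64 (mod 67)
58^11 ≡ 66 (mod 67)
58^22 ≡ 1 (mod 67) ✓
The smallest such exponent is 22, so the order of 58 is 22.

22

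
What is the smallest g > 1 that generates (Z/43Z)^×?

3

φ(43) = 43 − 1 = 42 = 2 · 3 · 7.
g is a primitive root iff g^(42/q) ≢ 1 (mod 43) for each prime q ∈ {2, 3, 7}.
g = 2: 2^21 ≡ 42; 2^14 ≡ 1 — hits 1, so not a primitive root.
g = 3: 3^21 ≡ 42; 3^14 ≡ 36; 3^6 ≡ 41 — none is 1, so 3 is a primitive root.
The smallest primitive root modulo 43 is 3.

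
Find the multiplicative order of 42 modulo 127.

63

ord(42) | φ(127) = 127 − 1 = 126 = 2 · 3^2 · 7.
Divisors of 126: 1, 2, 3, 6, 7, 9, 14, 18, 21, 42, 63, 126.
Evaluate successive powers at the divisors of 126:
42^1 ≡ 42 (mod 127)
42^2 ≡ 113 (mod 127)
42^3 ≡ 47 (mod 127)
42^6 ≡ 50 (mod 127)
42^7 ≡ 68 (mod 127)
42^9 ≡ 64 (mod 127)
42^14 ≡ 52 (mod 127)
42^18 ≡ 32 (mod 127)
42^21 ≡ 107 (mod 127)
42^42 ≡ 19 (mod 127)
42^63 ≡ 1 (mod 127) ✓
So ord_127(42) = 63.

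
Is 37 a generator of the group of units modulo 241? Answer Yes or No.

Yes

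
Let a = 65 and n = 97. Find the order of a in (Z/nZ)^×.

ord(65) | φ(97) = 97 − 1 = 96 = 2^5 · 3.
Divisors of 96: 1, 2, 3, 4, 6, 8, 12, 16, 24, 32, 48, 96.
Compute 65^d (mod 97) for the divisors d until we hit 1:
65^1 ≡ 65
65^2 ≡ 54
65^3 ≡ 18
65^4 ≡ 6
65^6 ≡ 33
65^8 ≡ 36
65^12 ≡ 22
65^16 ≡ 35
65^24 ≡ 96
65^32 ≡ 61
65^48 ≡ 1
The smallest such exponent is 48, so the order of 65 is 48.

48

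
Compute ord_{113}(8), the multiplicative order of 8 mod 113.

28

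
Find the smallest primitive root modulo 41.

6

φ(41) = 41 − 1 = 40 = 2^3 · 5.
Test candidates g = 2, 3, … against the prime factors q ∈ {2, 5} of φ(41): g is a generator iff g^(40/q) ≢ 1 for every such q.
g = 2: 2^20 ≡ 1 — hits 1, so not a primitive root.
g = 3: 3^20 ≡ 40; 3^8 ≡ 1 — hits 1, so not a primitive root.
g = 4: 4^20 ≡ 1 — hits 1, so not a primitive root.
g = 5: 5^20 ≡ 1 — hits 1, so not a primitive root.
g = 6: 6^20 ≡ 40; 6^8 ≡ 10 — none is 1, so 6 is a primitive root.
The smallest primitive root modulo 41 is 6.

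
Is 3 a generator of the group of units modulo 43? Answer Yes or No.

φ(43) = 43 − 1 = 42 = 2 · 3 · 7.
It suffices to check that the order of 3 is not a proper divisor of 42: compute 3^(42/q) for q ∈ {2, 3, 7}.
3^21 ≡ 42 (mod 43)  [q = 2: ≢ 1 ✓]
3^14 ≡ 36 (mod 43)  [q = 3: ≢ 1 ✓]
3^6 ≡ 41 (mod 43)  [q = 7: ≢ 1 ✓]
None equal 1, so ord_43(3) = 42: 3 is a primitive root.

Yes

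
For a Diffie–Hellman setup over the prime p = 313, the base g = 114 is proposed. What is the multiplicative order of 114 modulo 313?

52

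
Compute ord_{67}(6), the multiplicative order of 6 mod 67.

Since 6 ∈ (Z/67Z)^×, its order divides φ(67) = 67 − 1 = 66 = 2 · 3 · 11.
Divisors of 66: 1, 2, 3, 6, 11, 22, 33, 66.
Test each divisor d:
6^1 ≡ 6 (mod 67)
6^2 ≡ 36 (mod 67)
6^3 ≡ 15 (mod 67)
6^6 ≡ 24 (mod 67)
6^11 ≡ 29 (mod 67)
6^22 ≡ 37 (mod 67)
6^33 ≡ 1 (mod 67) ✓
The smallest such exponent is 33, so the order of 6 is 33.

33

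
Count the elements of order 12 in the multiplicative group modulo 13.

φ(13) = 13 − 1 = 12 = 2^2 · 3.
In a cyclic group of order 12, there are φ(d) elements of order d for each divisor d of 12, and zero for non-divisors.
12 = 2^2 · 3 divides 12, and φ(12) = 4.

4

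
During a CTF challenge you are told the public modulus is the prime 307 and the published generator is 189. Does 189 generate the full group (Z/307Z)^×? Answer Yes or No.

φ(307) = 307 − 1 = 306 = 2 · 3^2 · 17.
An element g generates (Z/307Z)^× iff g^(306/q) ≢ 1 (mod 307) for each prime q ∈ {2, 3, 17}.
189^153 ≡ 306 (mod 307)  [q = 2: ≢ 1 ✓]
189^102 ≡ 17 (mod 307)  [q = 3: ≢ 1 ✓]
189^18 ≡ 114 (mod 307)  [q = 17: ≢ 1 ✓]
All checks pass, so 189 has order 306 and is a primitive root modulo 307.

Yes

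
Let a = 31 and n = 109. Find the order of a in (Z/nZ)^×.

54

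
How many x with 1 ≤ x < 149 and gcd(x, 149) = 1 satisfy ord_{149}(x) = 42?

φ(149) = 149 − 1 = 148 = 2^2 · 37.
Since (Z/149Z)^× is cyclic of order 148, the number of elements of order d is φ(d) when d | 148 and 0 otherwise.
Here 148 is not a multiple of 42, so there are no elements of order 42.

0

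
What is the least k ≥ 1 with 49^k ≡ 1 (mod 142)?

35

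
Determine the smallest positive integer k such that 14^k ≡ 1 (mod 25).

10

By Lagrange's theorem, ord_25(14) divides φ(25) = φ(5^2) = 5·(5−1) = 20 = 2^2 · 5.
Divisors of 20: 1, 2, 4, 5, 10, 20.
Check 14^d mod 25 for each divisor in increasing order:
14^1 ≡ 14
14^2 ≡ 21
14^4 ≡ 16
14^5 ≡ 24
14^10 ≡ 1
Hence ord(14) = 10.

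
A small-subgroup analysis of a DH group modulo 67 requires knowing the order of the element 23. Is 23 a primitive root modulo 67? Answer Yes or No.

No

φ(67) = 67 − 1 = 66 = 2 · 3 · 11.
23 is a primitive root mod 67 iff 23^(φ(67)/q) ≢ 1 for every prime q | φ(67), i.e. q ∈ {2, 3, 11}.
23^33 ≡ 1 (mod 67)  [q = 2: ≡ 1 ✗]
23^22 ≡ 37 (mod 67)  [q = 3: ≢ 1 ✓]
23^6 ≡ 59 (mod 67)  [q = 11: ≢ 1 ✓]
The check at q = 2 fails, so 23 generates a proper subgroup.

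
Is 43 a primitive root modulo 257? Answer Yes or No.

Yes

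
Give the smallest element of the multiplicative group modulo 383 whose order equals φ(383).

5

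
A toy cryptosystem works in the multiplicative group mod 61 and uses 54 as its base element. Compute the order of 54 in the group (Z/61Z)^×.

ord(54) | φ(61) = 61 − 1 = 60 = 2^2 · 3 · 5.
Divisors of 60: 1, 2, 3, 4, 5, 6, 10, 12, 15, 20, 30, 60.
Check 54^d mod 61 for each divisor in increasing order:
54^1 ≡ 54 (mod 61)
54^2 ≡ 49 (mod 61)
54^3 ≡ 23 (mod 61)
54^4 ≡ 22 (mod 61)
54^5 ≡ 29 (mod 61)
54^6 ≡ 41 (mod 61)
54^10 ≡ 48 (mod 61)
54^12 ≡ 34 (mod 61)
54^15 ≡ 50 (mod 61)
54^20 ≡ 47 (mod 61)
54^30 ≡ 60 (mod 61)
54^60 ≡ 1 (mod 61) ✓
The smallest such exponent is 60, so the order of 54 is 60.

60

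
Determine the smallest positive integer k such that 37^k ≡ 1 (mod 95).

4

The order of 37 must divide φ(95) = φ(5·19) = (5−1)·(19−1) = 4·18 = 72 = 2^3 · 3^2.
Divisors of 72: 1, 2, 3, 4, 6, 8, 9, 12, 18, 24, 36, 72.
Check 37^d mod 95 for each divisor in increasing order:
37^1 ≡ 37 (mod 95)
37^2 ≡ 39 (mod 95)
37^3 ≡ 18 (mod 95)
37^4 ≡ 1 (mod 95) ✓
Therefore the multiplicative order of 37 modulo 95 is 4.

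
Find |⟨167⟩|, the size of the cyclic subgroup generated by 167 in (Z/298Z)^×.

The order of 167 must divide φ(298) = φ(2)·φ(149) = 1·148 = 148 = 2^2 · 37.
Divisors of 148: 1, 2, 4, 37, 74, 148.
Check 167^d mod 298 for each divisor in increasing order:
167^1 ≡ 167 (mod 298)
167^2 ≡ 175 (mod 298)
167^4 ≡ 229 (mod 298)
167^37 ≡ 193 (mod 298)
167^74 ≡ 297 (mod 298)
167^148 ≡ 1 (mod 298) ✓
The smallest such exponent is 148, so the order of 167 is 148.

148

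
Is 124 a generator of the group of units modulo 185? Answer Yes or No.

185 = 5 · 37 is a product of two distinct odd primes, so (Z/185Z)^× ≅ (Z/5Z)^× × (Z/37Z)^× is not cyclic.
No primitive root modulo 185 exists; in particular 124 is not one.

No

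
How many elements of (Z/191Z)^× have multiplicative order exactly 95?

φ(191) = 191 − 1 = 190 = 2 · 5 · 19.
(Z/191Z)^× is cyclic (|G| = 190); a cyclic group of order m has exactly φ(d) elements of each order d | m, and none otherwise.
95 = 5 · 19 divides 190, and φ(95) = 72.

72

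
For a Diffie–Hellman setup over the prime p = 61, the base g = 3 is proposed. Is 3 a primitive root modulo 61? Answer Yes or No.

φ(61) = 61 − 1 = 60 = 2^2 · 3 · 5.
Test 3^(60/q) mod 61 for each prime factor q of 60:
3^30 ≡ 1 (mod 61)  [q = 2: ≡ 1 ✗]
3^20 ≡ 1 (mod 61)  [q = 3: ≡ 1 ✗]
3^12 ≡ 9 (mod 61)  [q = 5: ≢ 1 ✓]
The check at q = 2 fails, so 3 generates a proper subgroup.

No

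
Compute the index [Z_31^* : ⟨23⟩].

3

By Lagrange's theorem, ord_31(23) divides φ(31) = 31 − 1 = 30 = 2 · 3 · 5.
Divisors of 30: 1, 2, 3, 5, 6, 10, 15, 30.
Check 23^d mod 31 for each divisor in increasing order:
23^1 ≡ 23 (mod 31)
23^2 ≡ 2 (mod 31)
23^3 ≡ 15 (mod 31)
23^5 ≡ 30 (mod 31)
23^6 ≡ 8 (mod 31)
23^10 ≡ 1 (mod 31) ✓
So ord_31(23) = 10, hence |⟨23⟩| = 10.
[(Z/31Z)^× : ⟨23⟩] = 30/10 = 3.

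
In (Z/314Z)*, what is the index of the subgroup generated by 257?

4

The order of 257 must divide φ(314) = φ(2)·φ(157) = 1·156 = 156 = 2^2 · 3 · 13.
Divisors of 156: 1, 2, 3, 4, 6, 12, 13, 26, 39, 52, 78, 156.
Check 257^d mod 314 for each divisor in increasing order:
257^1 ≡ 257
257^2 ≡ 109
257^3 ≡ 67
257^4 ≡ 263
257^6 ≡ 93
257^12 ≡ 171
257^13 ≡ 301
257^26 ≡ 169
257^39 ≡ 1
So ord_314(257) = 39, hence |⟨257⟩| = 39.
Index = |(Z/314Z)^×| / |⟨257⟩| = 156 / 39 = 4.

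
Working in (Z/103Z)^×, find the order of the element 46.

3

The order of 46 must divide φ(103) = 103 − 1 = 102 = 2 · 3 · 17.
Divisors of 102: 1, 2, 3, 6, 17, 34, 51, 102.
Check 46^d mod 103 for each divisor in increasing order:
46^1 ≡ 46 (mod 103)
46^2 ≡ 56 (mod 103)
46^3 ≡ 1 (mod 103) ✓
Therefore the multiplicative order of 46 modulo 103 is 3.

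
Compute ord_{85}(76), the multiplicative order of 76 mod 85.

By Lagrange's theorem, ord_85(76) divides φ(85) = φ(5·17) = (5−1)·(17−1) = 4·16 = 64 = 2^6.
Divisors of 64: 1, 2, 4, 8, 16, 32, 64.
Evaluate successive powers at the divisors of 64:
76^1 ≡ 76
76^2 ≡ 81
76^4 ≡ 16
76^8 ≡ 1
Therefore the multiplicative order of 76 modulo 85 is 8.

8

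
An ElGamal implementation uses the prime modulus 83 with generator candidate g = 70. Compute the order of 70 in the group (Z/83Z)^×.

By Lagrange's theorem, ord_83(70) divides φ(83) = 83 − 1 = 82 = 2 · 41.
Divisors of 82: 1, 2, 41, 82.
Test each divisor d:
70^1 ≡ 70 (mod 83)
70^2 ≡ 3 (mod 83)
70^41 ≡ 1 (mod 83) ✓
Therefore the multiplicative order of 70 modulo 83 is 41.

41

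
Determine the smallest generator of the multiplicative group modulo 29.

φ(29) = 29 − 1 = 28 = 2^2 · 7.
g is a primitive root iff g^(28/q) ≢ 1 (mod 29) for each prime q ∈ {2, 7}.
g = 2: 2^14 ≡ 28; 2^4 ≡ 16 — none is 1, so 2 is a primitive root.
The smallest primitive root modulo 29 is 2.

2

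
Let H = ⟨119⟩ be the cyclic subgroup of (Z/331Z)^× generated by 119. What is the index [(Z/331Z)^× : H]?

5

The order of 119 must divide φ(331) = 331 − 1 = 330 = 2 · 3 · 5 · 11.
Divisors of 330: 1, 2, 3, 5, 6, 10, 11, 15, 22, 30, 33, 55, 66, 110, 165, 330.
Test each divisor d:
119^1 ≡ 119 (mod 331)
119^2 ≡ 259 (mod 331)
119^3 ≡ 38 (mod 331)
119^5 ≡ 243 (mod 331)
119^6 ≡ 120 (mod 331)
119^10 ≡ 131 (mod 331)
119^11 ≡ 32 (mod 331)
119^15 ≡ 57 (mod 331)
119^22 ≡ 31 (mod 331)
119^30 ≡ 270 (mod 331)
119^33 ≡ 330 (mod 331)
119^55 ≡ 300 (mod 331)
119^66 ≡ 1 (mod 331) ✓
The order of 119 is 66, so the subgroup it generates has 66 elements.
The index is φ(331) / ord(119) = 330 / 66 = 5.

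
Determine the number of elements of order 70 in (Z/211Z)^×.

24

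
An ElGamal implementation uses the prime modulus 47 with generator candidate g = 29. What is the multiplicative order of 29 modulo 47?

46

By Lagrange's theorem, ord_47(29) divides φ(47) = 47 − 1 = 46 = 2 · 23.
Divisors of 46: 1, 2, 23, 46.
Test each divisor d:
29^1 ≡ 29 (mod 47)
29^2 ≡ 42 (mod 47)
29^23 ≡ 46 (mod 47)
29^46 ≡ 1 (mod 47) ✓
Hence ord(29) = 46.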